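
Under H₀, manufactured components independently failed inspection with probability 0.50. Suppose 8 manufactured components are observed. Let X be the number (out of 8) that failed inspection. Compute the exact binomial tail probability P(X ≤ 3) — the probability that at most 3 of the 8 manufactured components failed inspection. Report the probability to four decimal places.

P = 0.3633

X is binomial with n = 8 and p = 0.50.
P(X ≤ 3) = C(8,0)·0.50^0·0.50^8 + C(8,1)·0.50^1·0.50^7 + C(8,2)·0.50^2·0.50^6 + C(8,3)·0.50^3·0.50^5.
= 0.003906 + 0.031250 + 0.109375 + 0.218750 = 0.3633.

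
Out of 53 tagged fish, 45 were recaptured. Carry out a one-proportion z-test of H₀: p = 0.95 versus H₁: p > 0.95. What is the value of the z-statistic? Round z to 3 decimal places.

z = -3.372

Sample proportion p̂ = 45/53 = 0.84906.
SE₀ = √(0.95·0.05/53) = 0.029937.
z = (p̂ − p₀)/SE = (0.84906 − 0.95)/0.029937 = -3.372.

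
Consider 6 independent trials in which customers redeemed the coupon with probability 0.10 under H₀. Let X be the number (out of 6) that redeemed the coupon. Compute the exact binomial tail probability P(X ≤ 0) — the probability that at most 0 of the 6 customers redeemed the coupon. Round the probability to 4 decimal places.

P = 0.5314

X ~ Binomial(n=6, p=0.10).
P(X ≤ 0) = C(6,0)·0.10^0·0.90^6.
= 0.531441 = 0.5314.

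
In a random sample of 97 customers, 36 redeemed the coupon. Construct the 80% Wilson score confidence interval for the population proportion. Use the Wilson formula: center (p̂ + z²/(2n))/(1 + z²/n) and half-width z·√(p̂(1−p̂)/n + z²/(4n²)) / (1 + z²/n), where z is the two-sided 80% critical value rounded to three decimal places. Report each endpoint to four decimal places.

(0.3109, 0.4357)

Here p̂ = 36/97 = 0.37113 and z = 1.282 (z² = 1.643524).
1 + z²/n = 1.016944.
Center = (0.37113 + 0.008472)/1.016944 = 0.37328.
Radicand: p̂(1−p̂)/n + z²/(4n²) = 0.002406119 + 0.000043669 = 0.002449788.
Half-width = z·√(radicand)/denom = 1.282·0.049495/1.016944 = 0.06240.
Interval: 0.37328 ± 0.06240 → (0.3109, 0.4357).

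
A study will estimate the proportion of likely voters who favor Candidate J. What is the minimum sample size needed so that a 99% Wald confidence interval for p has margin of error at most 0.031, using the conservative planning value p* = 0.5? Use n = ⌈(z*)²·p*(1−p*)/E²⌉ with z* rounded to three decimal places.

n = 1727

z* = 2.576 at the 99% level.
p*(1−p*) = 0.50·0.50 = 0.2500.
(z*)²·p*(1−p*)/E² = 6.635776·0.2500/0.000961 = 1726.268.
⌈1726.268⌉ = 1727.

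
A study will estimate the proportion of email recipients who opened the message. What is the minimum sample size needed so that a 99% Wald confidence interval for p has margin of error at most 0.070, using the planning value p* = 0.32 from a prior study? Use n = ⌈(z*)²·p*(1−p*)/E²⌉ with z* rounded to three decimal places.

z* = 2.576 at the 99% level.
p*(1−p*) = 0.2176.
(z*)²·p*(1−p*)/E² = 6.635776·0.2176/0.004900 = 294.683.
Rounding up, n = 295.

n = 295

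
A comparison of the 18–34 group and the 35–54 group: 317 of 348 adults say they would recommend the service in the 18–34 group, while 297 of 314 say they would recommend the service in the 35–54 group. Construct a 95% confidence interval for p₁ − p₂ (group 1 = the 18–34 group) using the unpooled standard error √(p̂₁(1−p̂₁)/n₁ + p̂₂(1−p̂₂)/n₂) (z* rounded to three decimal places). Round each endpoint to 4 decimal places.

(-0.0740, 0.0041)

p̂₁ = 317/348 = 0.91092, p̂₂ = 297/314 = 0.94586; p̂₁ − p̂₂ = -0.03494.
SE = √(0.000233176 + 0.000163086) = √0.000396262 = 0.019906.
z* = 1.960 at the 95% level. Margin of error = 0.03902.
CI: -0.03494 ± 0.03902 = (-0.0740, 0.0041).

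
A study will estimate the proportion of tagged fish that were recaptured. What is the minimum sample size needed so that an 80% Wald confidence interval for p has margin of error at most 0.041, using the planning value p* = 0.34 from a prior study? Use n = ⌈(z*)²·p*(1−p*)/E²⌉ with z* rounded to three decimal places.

For 80% confidence, z* = 1.282.
p*(1−p*) = 0.2244.
(z*)²·p*(1−p*)/E² = 1.643524·0.2244/0.001681 = 219.397.
Rounding up, n = 220.

n = 220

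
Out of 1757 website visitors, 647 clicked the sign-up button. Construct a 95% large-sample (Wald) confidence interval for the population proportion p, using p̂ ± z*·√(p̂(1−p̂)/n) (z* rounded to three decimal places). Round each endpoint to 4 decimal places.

Sample proportion p̂ = 647/1757 = 0.36824.
SE = √(p̂(1−p̂)/n) = √(0.232640/1757) = 0.011507.
The 95% critical value is z* = 1.960.
Margin = 1.960·0.011507 = 0.02255.
Interval: 0.36824 ± 0.02255 → (0.3457, 0.3908).

(0.3457, 0.3908)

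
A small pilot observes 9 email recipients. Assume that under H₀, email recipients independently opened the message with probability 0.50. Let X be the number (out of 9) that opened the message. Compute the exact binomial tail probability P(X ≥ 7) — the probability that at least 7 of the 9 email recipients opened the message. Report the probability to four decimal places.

P = 0.0898

X is binomial with n = 9 and p = 0.50.
P(X ≥ 7) = C(9,7)·0.50^7·0.50^2 + C(9,8)·0.50^8·0.50^1 + C(9,9)·0.50^9·0.50^0.
= 0.070312 + 0.017578 + 0.001953 = 0.0898.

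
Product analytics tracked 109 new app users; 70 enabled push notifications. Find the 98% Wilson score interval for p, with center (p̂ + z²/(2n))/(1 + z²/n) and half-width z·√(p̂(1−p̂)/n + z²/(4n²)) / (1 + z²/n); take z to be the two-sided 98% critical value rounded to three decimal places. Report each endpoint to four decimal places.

(0.5310, 0.7399)

p̂ = 70/109 = 0.64220; z = 2.326, so z² = 5.410276.
1 + z²/n = 1.049636.
Center = (0.64220 + 0.024818)/1.049636 = 0.63548.
Radicand: p̂(1−p̂)/n + z²/(4n²) = 0.002108061 + 0.000113843 = 0.002221904.
Half-width = 2.326·√0.002221904/1.049636 = 0.10446.
So the interval runs from 0.5310 to 0.7399.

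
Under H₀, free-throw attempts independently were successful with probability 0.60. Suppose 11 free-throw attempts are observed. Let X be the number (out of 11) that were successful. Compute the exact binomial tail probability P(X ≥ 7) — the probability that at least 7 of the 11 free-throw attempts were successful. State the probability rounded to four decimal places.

X ~ Binomial(n=11, p=0.60).
P(X ≥ 7) = Σ_{j=7}^{11} C(11,j)·0.60^j·0.40^{11−j}.
= 0.236490 + 0.177367 + 0.088684 + 0.026605 + 0.003628 = 0.5328.

P = 0.5328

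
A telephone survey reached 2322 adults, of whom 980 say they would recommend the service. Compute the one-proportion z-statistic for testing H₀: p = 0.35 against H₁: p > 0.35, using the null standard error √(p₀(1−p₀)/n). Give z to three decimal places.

z = 7.279

Sample proportion p̂ = 980/2322 = 0.42205.
Null standard error: √(0.35·0.65/2322) = √0.000097976 = 0.009898.
z = (p̂ − p₀)/SE = (0.42205 − 0.35)/0.009898 = 7.279.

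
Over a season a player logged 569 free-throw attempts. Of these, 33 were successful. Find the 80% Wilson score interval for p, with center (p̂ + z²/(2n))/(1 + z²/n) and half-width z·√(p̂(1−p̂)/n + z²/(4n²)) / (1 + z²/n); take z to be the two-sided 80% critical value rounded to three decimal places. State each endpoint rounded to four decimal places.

Here p̂ = 33/569 = 0.05800 and z = 1.282 (z² = 1.643524).
Denominator 1 + z²/n = 1 + 1.643524/569 = 1.002888.
Adjusted center: (0.05800 + z²/(2n))/1.002888 = 0.05927.
Radicand: p̂(1−p̂)/n + z²/(4n²) = 0.000096016 + 0.000001269 = 0.000097285.
Half-width = 1.282·√0.000097285/1.002888 = 0.01261.
Interval: 0.05927 ± 0.01261 → (0.0467, 0.0719).

(0.0467, 0.0719)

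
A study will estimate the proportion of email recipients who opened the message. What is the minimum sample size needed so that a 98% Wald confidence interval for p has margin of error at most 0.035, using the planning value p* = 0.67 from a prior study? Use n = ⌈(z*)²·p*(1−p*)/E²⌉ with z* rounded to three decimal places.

n = 977

The 98% critical value is z* = 2.326.
p*(1−p*) = 0.67·0.33 = 0.2211.
Required n before rounding: 5.410276 × 0.2211 / 0.035² = 976.500.
⌈976.500⌉ = 977.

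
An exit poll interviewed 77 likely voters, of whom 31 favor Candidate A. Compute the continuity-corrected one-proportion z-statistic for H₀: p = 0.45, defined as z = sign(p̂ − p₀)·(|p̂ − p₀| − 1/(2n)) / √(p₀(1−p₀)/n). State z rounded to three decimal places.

With x = 31 successes in n = 77, p̂ = 0.40260. p̂ − p₀ = -0.047403.
Continuity correction 1/(2n) = 1/154 = 0.006494.
Corrected numerator: |-0.047403| − 0.006494 = 0.040909.
SE₀ = √(0.45·0.55/77) = 0.056695.
z = −0.040909/0.056695 = -0.722.

z = -0.722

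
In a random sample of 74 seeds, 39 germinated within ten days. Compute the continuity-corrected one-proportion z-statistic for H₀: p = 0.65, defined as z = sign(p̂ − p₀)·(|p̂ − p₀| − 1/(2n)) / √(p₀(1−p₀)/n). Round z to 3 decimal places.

p̂ = 39/74 = 0.52703. p̂ − p₀ = -0.122973.
Continuity correction 1/(2n) = 1/148 = 0.006757.
Corrected numerator: |-0.122973| − 0.006757 = 0.116216.
Null standard error: √(0.65·0.35/74) = √0.003074324 = 0.055447.
z = (−)0.116216/0.055447 = -2.096.

z = -2.096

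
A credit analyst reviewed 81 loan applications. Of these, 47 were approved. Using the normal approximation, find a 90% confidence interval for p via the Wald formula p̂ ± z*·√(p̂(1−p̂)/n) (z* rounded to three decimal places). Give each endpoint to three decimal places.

(0.490, 0.670)

The sample proportion is 47/81 = 0.58025.
SE = √(p̂(1−p̂)/n) = √(0.243560/81) = 0.054835.
For 90% confidence, z* = 1.645.
Margin of error: 1.645 × 0.054835 = 0.09020.
Interval: 0.58025 ± 0.09020 → (0.490, 0.670).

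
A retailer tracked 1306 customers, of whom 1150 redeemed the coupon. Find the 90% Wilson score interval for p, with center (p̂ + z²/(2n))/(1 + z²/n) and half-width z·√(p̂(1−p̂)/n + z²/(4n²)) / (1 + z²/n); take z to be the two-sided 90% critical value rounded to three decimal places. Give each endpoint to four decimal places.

(0.8650, 0.8945)

p̂ = 1150/1306 = 0.88055; z = 1.645, so z² = 2.706025.
1 + z²/n = 1.002072.
Adjusted center: (0.88055 + z²/(2n))/1.002072 = 0.87976.
Radicand: p̂(1−p̂)/n + z²/(4n²) = 0.000080537 + 0.000000397 = 0.000080934.
Half-width = 1.645·√0.000080934/1.002072 = 0.01477.
CI: 0.87976 ± 0.01477 = (0.8650, 0.8945).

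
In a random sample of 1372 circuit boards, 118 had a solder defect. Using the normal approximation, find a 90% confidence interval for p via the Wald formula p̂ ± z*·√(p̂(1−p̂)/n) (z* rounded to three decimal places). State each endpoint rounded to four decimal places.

(0.0736, 0.0985)

With x = 118 successes in n = 1372, p̂ = 0.08601.
Standard error of p̂: √(0.078609/1372) = √0.000057295 = 0.007569.
The 90% critical value is z* = 1.645.
Margin = 1.645·0.007569 = 0.01245.
CI: 0.08601 ± 0.01245 = (0.0736, 0.0985).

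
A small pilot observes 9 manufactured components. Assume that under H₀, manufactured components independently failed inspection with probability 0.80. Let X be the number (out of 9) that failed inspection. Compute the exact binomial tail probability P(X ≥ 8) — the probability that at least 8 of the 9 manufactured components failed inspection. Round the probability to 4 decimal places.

X ~ Binomial(n=9, p=0.80).
P(X ≥ 8) = C(9,8)·0.80^8·0.20^1 + C(9,9)·0.80^9·0.20^0.
= 0.301990 + 0.134218 = 0.4362.

P = 0.4362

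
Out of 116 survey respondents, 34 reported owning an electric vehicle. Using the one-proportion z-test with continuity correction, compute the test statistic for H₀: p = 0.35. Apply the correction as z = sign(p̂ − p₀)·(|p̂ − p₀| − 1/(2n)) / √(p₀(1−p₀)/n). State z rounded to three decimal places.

With x = 34 successes in n = 116, p̂ = 0.29310. p̂ − p₀ = -0.056897.
1/(2n) = 0.004310.
Corrected numerator: |-0.056897| − 0.004310 = 0.052587.
Under H₀, SE = √(p₀(1−p₀)/n) = √(0.35·0.65/116) = √0.001961207 = 0.044286.
z = (−)0.052587/0.044286 = -1.187.

z = -1.187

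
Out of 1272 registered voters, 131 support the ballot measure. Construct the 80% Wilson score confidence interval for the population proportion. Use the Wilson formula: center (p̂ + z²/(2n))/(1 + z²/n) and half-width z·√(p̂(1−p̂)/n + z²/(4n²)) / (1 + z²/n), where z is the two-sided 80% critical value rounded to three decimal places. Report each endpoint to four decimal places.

(0.0926, 0.1144)

p̂ = 131/1272 = 0.10299; z = 1.282, so z² = 1.643524.
1 + z²/n = 1.001292.
Adjusted center: (0.10299 + z²/(2n))/1.001292 = 0.10350.
Radicand: p̂(1−p̂)/n + z²/(4n²) = 0.000072627 + 0.000000254 = 0.000072881.
Half-width = 1.282·√0.000072881/1.001292 = 0.01093.
So the interval runs from 0.0926 to 0.1144.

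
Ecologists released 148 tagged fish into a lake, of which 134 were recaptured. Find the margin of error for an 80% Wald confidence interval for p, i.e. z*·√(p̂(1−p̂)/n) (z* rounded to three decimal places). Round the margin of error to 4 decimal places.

The sample proportion is 134/148 = 0.90541.
SE = √(p̂(1−p̂)/n) = √(0.085646/148) = 0.024056.
For 80% confidence, z* = 1.282.
Margin of error = z*·SE = 1.282 × 0.024056 = 0.0308.

ME = 0.0308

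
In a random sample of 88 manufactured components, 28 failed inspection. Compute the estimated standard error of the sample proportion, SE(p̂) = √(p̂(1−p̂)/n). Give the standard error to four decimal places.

p̂ = 28/88 = 0.31818.
p̂(1−p̂) = 0.216941.
SE = √(0.216941/88) = √0.002465239 = 0.0497.

SE = 0.0497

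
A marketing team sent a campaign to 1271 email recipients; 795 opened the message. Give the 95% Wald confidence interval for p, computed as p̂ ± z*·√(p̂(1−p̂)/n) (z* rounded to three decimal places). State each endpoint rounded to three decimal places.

(0.599, 0.652)

Sample proportion p̂ = 795/1271 = 0.62549.
SE(p̂) = √(0.62549·0.37451/1271) = 0.013576.
The 95% critical value is z* = 1.960.
Margin = 1.960·0.013576 = 0.02661.
So the interval runs from 0.599 to 0.652.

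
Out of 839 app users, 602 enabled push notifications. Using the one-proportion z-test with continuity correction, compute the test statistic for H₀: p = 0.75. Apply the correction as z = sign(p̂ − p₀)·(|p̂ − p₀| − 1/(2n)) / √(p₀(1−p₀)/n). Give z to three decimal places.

z = -2.133

The sample proportion is 602/839 = 0.71752. p̂ − p₀ = -0.032479.
Continuity correction 1/(2n) = 1/1678 = 0.000596.
Corrected numerator: |-0.032479| − 0.000596 = 0.031883.
Under H₀, SE = √(p₀(1−p₀)/n) = √(0.75·0.25/839) = √0.000223480 = 0.014949.
z = −0.031883/0.014949 = -2.133.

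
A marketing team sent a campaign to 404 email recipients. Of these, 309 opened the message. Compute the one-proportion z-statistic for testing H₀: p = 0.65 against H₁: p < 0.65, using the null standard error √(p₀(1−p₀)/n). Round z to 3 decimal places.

Sample proportion p̂ = 309/404 = 0.76485.
Null standard error: √(0.65·0.35/404) = √0.000563119 = 0.023730.
z = (0.76485 − 0.65)/0.023730 = 0.11485/0.023730 = 4.840.

z = 4.840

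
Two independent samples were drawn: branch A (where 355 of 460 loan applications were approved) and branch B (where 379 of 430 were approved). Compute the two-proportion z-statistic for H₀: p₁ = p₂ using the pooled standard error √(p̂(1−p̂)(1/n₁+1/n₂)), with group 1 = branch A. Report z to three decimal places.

p̂₁ = 355/460 = 0.77174, p̂₂ = 379/430 = 0.88140.
Pooling: p̂ = 734/890 = 0.82472.
Pooled SE = √[0.1445575·0.00449949] ≈ 0.025504.
z = (p̂₁ − p̂₂)/SE = (0.77174 − 0.88140)/0.025504 = -0.10966/0.025504 = -4.300.

z = -4.300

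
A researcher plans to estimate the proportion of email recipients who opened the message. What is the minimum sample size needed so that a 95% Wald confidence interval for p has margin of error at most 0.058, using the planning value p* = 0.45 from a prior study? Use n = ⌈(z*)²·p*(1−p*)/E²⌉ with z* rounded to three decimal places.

n = 283

For 95% confidence, z* = 1.960.
p*(1−p*) = 0.2475.
(z*)²·p*(1−p*)/E² = 3.841600·0.2475/0.003364 = 282.639.
⌈282.639⌉ = 283.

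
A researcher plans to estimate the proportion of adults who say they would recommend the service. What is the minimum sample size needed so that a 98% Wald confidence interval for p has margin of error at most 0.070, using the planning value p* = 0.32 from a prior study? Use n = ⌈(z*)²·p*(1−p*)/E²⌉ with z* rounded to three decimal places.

The 98% critical value is z* = 2.326.
p*(1−p*) = 0.2176.
(z*)²·p*(1−p*)/E² = 5.410276·0.2176/0.004900 = 240.260.
⌈240.260⌉ = 241.

n = 241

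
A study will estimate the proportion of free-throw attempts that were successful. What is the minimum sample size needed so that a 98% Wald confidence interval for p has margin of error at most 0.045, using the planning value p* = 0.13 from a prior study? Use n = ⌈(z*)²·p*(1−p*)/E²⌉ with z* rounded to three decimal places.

n = 303

For 98% confidence, z* = 2.326.
p*(1−p*) = 0.1131.
Required n before rounding: 5.410276 × 0.1131 / 0.045² = 302.174.
Rounding up, n = 303.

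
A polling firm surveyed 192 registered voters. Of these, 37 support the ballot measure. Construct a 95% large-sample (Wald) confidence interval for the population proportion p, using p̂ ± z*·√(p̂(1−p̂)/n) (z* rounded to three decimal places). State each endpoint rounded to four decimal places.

Sample proportion p̂ = 37/192 = 0.19271.
Standard error of p̂: √(0.155572/192) = √0.000810270 = 0.028465.
For 95% confidence, z* = 1.960.
Margin of error: 1.960 × 0.028465 = 0.05579.
Interval: 0.19271 ± 0.05579 → (0.1369, 0.2485).

(0.1369, 0.2485)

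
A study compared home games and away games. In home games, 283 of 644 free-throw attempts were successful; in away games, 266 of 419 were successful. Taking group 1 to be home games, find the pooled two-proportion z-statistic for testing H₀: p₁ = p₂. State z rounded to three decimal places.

Sample proportions: p̂₁ = 283/644 = 0.43944 and p̂₂ = 266/419 = 0.63484.
Pooled p̂ = (283+266)/(644+419) = 549/1063 = 0.51646.
SE = √[p̂(1−p̂)(1/n₁+1/n₂)] = √[0.51646·0.48354·(1/644+1/419)] ≈ 0.031365.
z = (p̂₁ − p̂₂)/SE = (0.43944 − 0.63484)/0.031365 = -0.19540/0.031365 = -6.230.

z = -6.230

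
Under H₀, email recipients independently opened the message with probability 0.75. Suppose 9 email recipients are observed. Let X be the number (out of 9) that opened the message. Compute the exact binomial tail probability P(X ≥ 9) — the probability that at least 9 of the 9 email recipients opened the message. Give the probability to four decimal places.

P = 0.0751

X is binomial with n = 9 and p = 0.75.
P(X ≥ 9) = C(9,9)·0.75^9·0.25^0.
= 0.075085 = 0.0751.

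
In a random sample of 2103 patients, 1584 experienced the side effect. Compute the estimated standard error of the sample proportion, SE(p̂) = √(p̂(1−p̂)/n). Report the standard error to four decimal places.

The sample proportion is 1584/2103 = 0.75321.
p̂(1−p̂) = 0.75321·0.24679 = 0.185885.
SE = √(0.185885/2103) = 0.0094.

SE = 0.0094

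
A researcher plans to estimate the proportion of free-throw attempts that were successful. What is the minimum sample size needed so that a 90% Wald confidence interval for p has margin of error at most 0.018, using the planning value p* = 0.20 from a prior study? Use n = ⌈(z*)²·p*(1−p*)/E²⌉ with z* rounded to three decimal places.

The 90% critical value is z* = 1.645.
p*(1−p*) = 0.20·0.80 = 0.1600.
(z*)²·p*(1−p*)/E² = 2.706025·0.1600/0.000324 = 1336.309.
Rounding up, n = 1337.

n = 1337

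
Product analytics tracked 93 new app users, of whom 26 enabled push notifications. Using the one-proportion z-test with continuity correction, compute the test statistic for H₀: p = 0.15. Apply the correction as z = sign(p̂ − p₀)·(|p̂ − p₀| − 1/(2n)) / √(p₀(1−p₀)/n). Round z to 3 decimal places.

p̂ = 26/93 = 0.27957. p̂ − p₀ = 0.129570.
1/(2n) = 0.005376.
Corrected numerator: |0.129570| − 0.005376 = 0.124194.
Null standard error: √(0.15·0.85/93) = √0.001370968 = 0.037027.
z = (+)0.124194/0.037027 = 3.354.

z = 3.354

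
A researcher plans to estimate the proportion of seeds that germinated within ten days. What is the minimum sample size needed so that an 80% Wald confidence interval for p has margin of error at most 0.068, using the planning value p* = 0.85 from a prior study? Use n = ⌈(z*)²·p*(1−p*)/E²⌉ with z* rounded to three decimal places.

z* = 1.282 at the 80% level.
p*(1−p*) = 0.85·0.15 = 0.1275.
Required n before rounding: 1.643524 × 0.1275 / 0.068² = 45.318.
⌈45.318⌉ = 46.

n = 46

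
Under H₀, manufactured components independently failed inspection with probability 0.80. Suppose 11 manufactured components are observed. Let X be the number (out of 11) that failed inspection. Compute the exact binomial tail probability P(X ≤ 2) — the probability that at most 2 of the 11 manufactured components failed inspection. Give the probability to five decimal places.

X ~ Binomial(n=11, p=0.80).
P(X ≤ 2) = C(11,0)·0.80^0·0.20^11 + C(11,1)·0.80^1·0.20^10 + C(11,2)·0.80^2·0.20^9.
= 0.000000 + 0.000001 + 0.000018 = 0.00002.

P = 0.00002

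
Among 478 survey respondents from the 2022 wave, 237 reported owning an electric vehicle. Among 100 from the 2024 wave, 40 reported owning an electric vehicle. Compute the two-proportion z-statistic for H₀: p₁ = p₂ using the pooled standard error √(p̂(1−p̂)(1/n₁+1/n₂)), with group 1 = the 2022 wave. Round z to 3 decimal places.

z = 1.744

p̂₁ = 237/478 = 0.49582, p̂₂ = 40/100 = 0.40000.
Pooled p̂ = (237+40)/(478+100) = 277/578 = 0.47924.
Pooled SE = √[0.2495690·0.01209205] ≈ 0.054935.
z = (p̂₁ − p̂₂)/SE = (0.49582 − 0.40000)/0.054935 = 0.09582/0.054935 = 1.744.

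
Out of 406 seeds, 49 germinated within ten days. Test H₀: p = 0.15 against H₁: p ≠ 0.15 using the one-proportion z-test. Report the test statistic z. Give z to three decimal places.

p̂ = 49/406 = 0.12069.
SE₀ = √(0.15·0.85/406) = 0.017721.
Test statistic: z = -0.02931/0.017721 = -1.654.

z = -1.654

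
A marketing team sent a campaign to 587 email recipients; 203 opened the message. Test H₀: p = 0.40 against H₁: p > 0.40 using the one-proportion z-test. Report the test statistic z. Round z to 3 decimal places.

z = -2.679

The sample proportion is 203/587 = 0.34583.
Under H₀, SE = √(p₀(1−p₀)/n) = √(0.40·0.60/587) = √0.000408859 = 0.020220.
z = (0.34583 − 0.40)/0.020220 = -0.05417/0.020220 = -2.679.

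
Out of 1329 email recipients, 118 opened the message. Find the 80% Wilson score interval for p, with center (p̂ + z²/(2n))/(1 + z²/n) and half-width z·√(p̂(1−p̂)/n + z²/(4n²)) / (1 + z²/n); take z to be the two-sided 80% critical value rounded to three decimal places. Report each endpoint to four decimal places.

Here p̂ = 118/1329 = 0.08879 and z = 1.282 (z² = 1.643524).
1 + z²/n = 1.001237.
Center = (0.08879 + 0.000618)/1.001237 = 0.08930.
Radicand: p̂(1−p̂)/n + z²/(4n²) = 0.000060877 + 0.000000233 = 0.000061110.
Half-width = 1.282·√0.000061110/1.001237 = 0.01001.
CI: 0.08930 ± 0.01001 = (0.0793, 0.0993).

(0.0793, 0.0993)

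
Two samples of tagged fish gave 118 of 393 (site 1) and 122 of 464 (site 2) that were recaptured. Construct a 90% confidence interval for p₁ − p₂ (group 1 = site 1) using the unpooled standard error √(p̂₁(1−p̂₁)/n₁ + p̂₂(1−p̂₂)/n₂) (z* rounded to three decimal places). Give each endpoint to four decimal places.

(-0.0134, 0.0881)

p̂₁ = 118/393 = 0.30025, p̂₂ = 122/464 = 0.26293; p̂₁ − p̂₂ = 0.03732.
Unpooled SE = √(p̂₁(1−p̂₁)/n₁ + p̂₂(1−p̂₂)/n₂) = √(0.000534610 + 0.000417669) = 0.030859.
The 90% critical value is z* = 1.645. Margin of error = 0.05076.
So the interval runs from -0.0134 to 0.0881.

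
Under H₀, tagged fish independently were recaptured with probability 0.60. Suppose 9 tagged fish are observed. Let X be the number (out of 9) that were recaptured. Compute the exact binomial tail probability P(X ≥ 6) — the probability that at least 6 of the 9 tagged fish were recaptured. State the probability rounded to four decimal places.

X is binomial with n = 9 and p = 0.60.
P(X ≥ 6) = C(9,6)·0.60^6·0.40^3 + C(9,7)·0.60^7·0.40^2 + C(9,8)·0.60^8·0.40^1 + C(9,9)·0.60^9·0.40^0.
= 0.250823 + 0.161243 + 0.060466 + 0.010078 = 0.4826.

P = 0.4826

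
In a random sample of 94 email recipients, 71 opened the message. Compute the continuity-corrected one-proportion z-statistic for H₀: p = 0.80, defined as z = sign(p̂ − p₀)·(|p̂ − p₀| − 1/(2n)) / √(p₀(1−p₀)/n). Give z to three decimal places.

With x = 71 successes in n = 94, p̂ = 0.75532. p̂ − p₀ = -0.044681.
Continuity correction 1/(2n) = 1/188 = 0.005319.
Corrected numerator: |-0.044681| − 0.005319 = 0.039362.
SE₀ = √(0.80·0.20/94) = 0.041257.
z = −0.039362/0.041257 = -0.954.

z = -0.954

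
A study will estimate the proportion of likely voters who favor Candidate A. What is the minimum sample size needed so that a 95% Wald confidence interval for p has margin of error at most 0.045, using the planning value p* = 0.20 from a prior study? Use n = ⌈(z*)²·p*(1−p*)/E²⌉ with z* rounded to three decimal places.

The 95% critical value is z* = 1.960.
p*(1−p*) = 0.1600.
(z*)²·p*(1−p*)/E² = 3.841600·0.1600/0.002025 = 303.534.
Rounding up, n = 304.

n = 304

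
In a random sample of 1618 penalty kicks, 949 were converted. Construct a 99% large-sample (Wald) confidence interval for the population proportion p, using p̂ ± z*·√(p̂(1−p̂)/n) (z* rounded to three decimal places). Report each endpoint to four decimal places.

p̂ = 949/1618 = 0.58653.
SE(p̂) = √(0.58653·0.41347/1618) = 0.012243.
z* = 2.576 at the 99% level.
Margin of error: 2.576 × 0.012243 = 0.03154.
CI: 0.58653 ± 0.03154 = (0.5550, 0.6181).

(0.5550, 0.6181)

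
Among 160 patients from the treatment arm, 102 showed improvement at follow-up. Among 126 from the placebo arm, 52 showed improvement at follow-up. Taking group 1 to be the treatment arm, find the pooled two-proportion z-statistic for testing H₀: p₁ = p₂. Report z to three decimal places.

z = 3.786

Sample proportions: p̂₁ = 102/160 = 0.63750 and p̂₂ = 52/126 = 0.41270.
Pooled p̂ = (102+52)/(160+126) = 154/286 = 0.53846.
Pooled SE = √[0.2485207·0.01418651] ≈ 0.059377.
z = 0.22480/0.059377 = 3.786.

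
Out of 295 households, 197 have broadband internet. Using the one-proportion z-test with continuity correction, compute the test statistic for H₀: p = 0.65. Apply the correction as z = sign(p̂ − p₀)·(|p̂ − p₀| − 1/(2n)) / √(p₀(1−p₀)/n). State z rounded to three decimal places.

z = 0.580

With x = 197 successes in n = 295, p̂ = 0.66780. p̂ − p₀ = 0.017797.
1/(2n) = 0.001695.
Corrected numerator: |0.017797| − 0.001695 = 0.016102.
SE₀ = √(0.65·0.35/295) = 0.027770.
z = (+)0.016102/0.027770 = 0.580.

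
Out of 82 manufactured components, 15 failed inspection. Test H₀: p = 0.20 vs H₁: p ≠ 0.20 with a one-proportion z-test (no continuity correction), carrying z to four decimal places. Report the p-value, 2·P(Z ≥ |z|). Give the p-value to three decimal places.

With x = 15 successes in n = 82, p̂ = 0.18293.
Under H₀, SE = √(p₀(1−p₀)/n) = √(0.20·0.80/82) = √0.001951220 = 0.044173.
Test statistic (full precision, shown to 4 dp): z = (15/82 − 0.20)/SE₀ ≈ -0.3865.
From the standard normal, 2·P(Z ≥ |z|) = 0.699.

p-value = 0.699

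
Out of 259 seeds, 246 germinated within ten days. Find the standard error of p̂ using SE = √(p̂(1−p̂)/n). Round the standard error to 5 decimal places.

With x = 246 successes in n = 259, p̂ = 0.94981.
p̂(1−p̂) = 0.94981·0.05019 = 0.047671.
SE = √(0.047671/259) = √0.000184058 = 0.01357.

SE = 0.01357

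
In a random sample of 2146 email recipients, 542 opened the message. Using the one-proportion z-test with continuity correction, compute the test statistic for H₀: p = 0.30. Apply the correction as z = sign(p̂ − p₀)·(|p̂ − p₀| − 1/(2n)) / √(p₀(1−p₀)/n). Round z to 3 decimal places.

The sample proportion is 542/2146 = 0.25256. p̂ − p₀ = -0.047437.
Continuity correction 1/(2n) = 1/4292 = 0.000233.
Corrected numerator: |-0.047437| − 0.000233 = 0.047204.
SE₀ = √(0.30·0.70/2146) = 0.009892.
z = −0.047204/0.009892 = -4.772.

z = -4.772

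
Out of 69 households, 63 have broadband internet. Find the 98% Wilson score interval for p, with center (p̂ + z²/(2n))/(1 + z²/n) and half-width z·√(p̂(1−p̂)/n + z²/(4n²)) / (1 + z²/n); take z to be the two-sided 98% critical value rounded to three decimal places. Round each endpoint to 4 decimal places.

(0.8013, 0.9647)

Here p̂ = 63/69 = 0.91304 and z = 2.326 (z² = 5.410276).
Denominator 1 + z²/n = 1 + 5.410276/69 = 1.078410.
Adjusted center: (0.91304 + z²/(2n))/1.078410 = 0.88301.
Radicand: p̂(1−p̂)/n + z²/(4n²) = 0.001150653 + 0.000284093 = 0.001434746.
Half-width = 2.326·√0.001434746/1.078410 = 0.08170.
So the interval runs from 0.8013 to 0.9647.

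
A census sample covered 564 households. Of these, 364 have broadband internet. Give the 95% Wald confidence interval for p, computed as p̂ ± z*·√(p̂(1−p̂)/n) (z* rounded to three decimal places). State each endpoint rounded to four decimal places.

Sample proportion p̂ = 364/564 = 0.64539.
SE = √(p̂(1−p̂)/n) = √(0.228862/564) = 0.020144.
The 95% critical value is z* = 1.960.
Margin of error: 1.960 × 0.020144 = 0.03948.
So the interval runs from 0.6059 to 0.6849.

(0.6059, 0.6849)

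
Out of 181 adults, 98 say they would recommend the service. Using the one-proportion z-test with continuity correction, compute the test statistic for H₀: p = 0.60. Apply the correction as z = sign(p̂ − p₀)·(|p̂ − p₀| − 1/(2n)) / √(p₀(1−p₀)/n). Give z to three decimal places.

The sample proportion is 98/181 = 0.54144. p̂ − p₀ = -0.058564.
1/(2n) = 0.002762.
Corrected numerator: |-0.058564| − 0.002762 = 0.055802.
Null standard error: √(0.60·0.40/181) = √0.001325967 = 0.036414.
z = −0.055802/0.036414 = -1.532.

z = -1.532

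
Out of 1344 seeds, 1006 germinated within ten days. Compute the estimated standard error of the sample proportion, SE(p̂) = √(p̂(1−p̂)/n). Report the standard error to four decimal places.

Sample proportion p̂ = 1006/1344 = 0.74851.
p̂(1−p̂) = 0.74851·0.25149 = 0.188243.
SE = √(0.188243/1344) = √0.000140062 = 0.0118.

SE = 0.0118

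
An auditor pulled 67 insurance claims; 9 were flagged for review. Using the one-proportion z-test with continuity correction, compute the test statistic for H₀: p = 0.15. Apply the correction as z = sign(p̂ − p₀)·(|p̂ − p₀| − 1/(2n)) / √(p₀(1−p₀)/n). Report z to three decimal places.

Sample proportion p̂ = 9/67 = 0.13433. p̂ − p₀ = -0.015672.
Continuity correction 1/(2n) = 1/134 = 0.007463.
Corrected numerator: |-0.015672| − 0.007463 = 0.008209.
SE₀ = √(0.15·0.85/67) = 0.043623.
z = (−)0.008209/0.043623 = -0.188.

z = -0.188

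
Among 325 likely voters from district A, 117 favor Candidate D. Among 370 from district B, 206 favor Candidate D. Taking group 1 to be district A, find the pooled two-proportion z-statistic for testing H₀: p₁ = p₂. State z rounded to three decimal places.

p̂₁ = 117/325 = 0.36000, p̂₂ = 206/370 = 0.55676.
Pooling: p̂ = 323/695 = 0.46475.
SE = √[p̂(1−p̂)(1/n₁+1/n₂)] = √[0.46475·0.53525·(1/325+1/370)] ≈ 0.037917.
z = (p̂₁ − p̂₂)/SE = (0.36000 − 0.55676)/0.037917 = -0.19676/0.037917 = -5.189.

z = -5.189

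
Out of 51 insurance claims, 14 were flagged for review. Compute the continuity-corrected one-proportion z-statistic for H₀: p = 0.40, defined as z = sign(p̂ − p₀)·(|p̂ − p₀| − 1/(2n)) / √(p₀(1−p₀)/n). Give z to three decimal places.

z = -1.686

Sample proportion p̂ = 14/51 = 0.27451. p̂ − p₀ = -0.125490.
1/(2n) = 0.009804.
Corrected numerator: |-0.125490| − 0.009804 = 0.115686.
SE₀ = √(0.40·0.60/51) = 0.068599.
z = (−)0.115686/0.068599 = -1.686.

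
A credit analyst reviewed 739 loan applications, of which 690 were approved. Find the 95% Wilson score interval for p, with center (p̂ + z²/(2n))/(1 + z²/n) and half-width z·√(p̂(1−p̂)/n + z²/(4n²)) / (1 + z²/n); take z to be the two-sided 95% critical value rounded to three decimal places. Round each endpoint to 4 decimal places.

Here p̂ = 690/739 = 0.93369 and z = 1.960 (z² = 3.841600).
1 + z²/n = 1.005198.
Center = (0.93369 + 0.002599)/1.005198 = 0.93145.
Radicand: p̂(1−p̂)/n + z²/(4n²) = 0.000083775 + 0.000001759 = 0.000085534.
Half-width = z·√(radicand)/denom = 1.960·0.009248/1.005198 = 0.01803.
CI: 0.93145 ± 0.01803 = (0.9134, 0.9495).

(0.9134, 0.9495)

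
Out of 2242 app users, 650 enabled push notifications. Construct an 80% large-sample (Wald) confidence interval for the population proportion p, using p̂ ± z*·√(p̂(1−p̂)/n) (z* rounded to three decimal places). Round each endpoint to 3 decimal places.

(0.278, 0.302)

The sample proportion is 650/2242 = 0.28992.
Standard error of p̂: √(0.205866/2242) = √0.000091823 = 0.009582.
The 80% critical value is z* = 1.282.
Margin of error: 1.282 × 0.009582 = 0.01228.
CI: 0.28992 ± 0.01228 = (0.278, 0.302).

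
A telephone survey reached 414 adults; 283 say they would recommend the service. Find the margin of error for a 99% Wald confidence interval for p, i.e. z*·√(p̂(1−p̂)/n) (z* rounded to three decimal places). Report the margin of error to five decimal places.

The sample proportion is 283/414 = 0.68357.
SE(p̂) = √(0.68357·0.31643/414) = 0.022857.
z* = 2.576 at the 99% level.
Margin of error = z*·SE = 2.576 × 0.022857 = 0.05888.

ME = 0.05888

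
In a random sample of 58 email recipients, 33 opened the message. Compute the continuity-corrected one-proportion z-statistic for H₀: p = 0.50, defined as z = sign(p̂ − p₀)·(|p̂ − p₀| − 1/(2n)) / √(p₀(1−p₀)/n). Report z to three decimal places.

Sample proportion p̂ = 33/58 = 0.56897. p̂ − p₀ = 0.068966.
Continuity correction 1/(2n) = 1/116 = 0.008621.
Corrected numerator: |0.068966| − 0.008621 = 0.060345.
SE₀ = √(0.50·0.50/58) = 0.065653.
z = +0.060345/0.065653 = 0.919.

z = 0.919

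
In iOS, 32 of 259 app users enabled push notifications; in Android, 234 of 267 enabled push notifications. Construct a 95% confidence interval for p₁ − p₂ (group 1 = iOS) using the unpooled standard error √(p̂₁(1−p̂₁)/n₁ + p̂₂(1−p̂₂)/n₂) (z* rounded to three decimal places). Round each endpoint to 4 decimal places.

p̂₁ = 0.12355, p̂₂ = 0.87640, so the observed difference is -0.75285.
SE = √(0.000418097 + 0.000405692) = √0.000823789 = 0.028702.
The 95% critical value is z* = 1.960. Margin = 1.960·0.028702 = 0.05626.
CI: -0.75285 ± 0.05626 = (-0.8091, -0.6966).

(-0.8091, -0.6966)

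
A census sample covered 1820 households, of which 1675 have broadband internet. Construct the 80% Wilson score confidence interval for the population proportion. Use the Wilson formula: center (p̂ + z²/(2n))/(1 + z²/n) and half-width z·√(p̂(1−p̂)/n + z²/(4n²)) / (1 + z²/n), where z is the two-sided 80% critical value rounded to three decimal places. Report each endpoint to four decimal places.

(0.9118, 0.9281)

Here p̂ = 1675/1820 = 0.92033 and z = 1.282 (z² = 1.643524).
Denominator 1 + z²/n = 1 + 1.643524/1820 = 1.000903.
Adjusted center: (0.92033 + z²/(2n))/1.000903 = 0.91995.
Radicand: p̂(1−p̂)/n + z²/(4n²) = 0.000040287 + 0.000000124 = 0.000040411.
Half-width = 1.282·√0.000040411/1.000903 = 0.00814.
So the interval runs from 0.9118 to 0.9281.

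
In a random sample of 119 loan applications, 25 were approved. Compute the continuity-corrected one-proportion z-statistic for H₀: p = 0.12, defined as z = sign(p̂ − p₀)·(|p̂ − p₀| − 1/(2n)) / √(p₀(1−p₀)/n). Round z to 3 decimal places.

With x = 25 successes in n = 119, p̂ = 0.21008. p̂ − p₀ = 0.090084.
Continuity correction 1/(2n) = 1/238 = 0.004202.
Corrected numerator: |0.090084| − 0.004202 = 0.085882.
Null standard error: √(0.12·0.88/119) = √0.000887395 = 0.029789.
z = +0.085882/0.029789 = 2.883.

z = 2.883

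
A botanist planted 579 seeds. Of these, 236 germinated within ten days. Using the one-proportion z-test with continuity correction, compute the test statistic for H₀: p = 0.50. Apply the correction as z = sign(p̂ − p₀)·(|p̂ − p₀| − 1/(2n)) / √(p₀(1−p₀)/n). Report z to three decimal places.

z = -4.405

Sample proportion p̂ = 236/579 = 0.40760. p̂ − p₀ = -0.092401.
1/(2n) = 0.000864.
Corrected numerator: |-0.092401| − 0.000864 = 0.091537.
SE₀ = √(0.50·0.50/579) = 0.020779.
z = (−)0.091537/0.020779 = -4.405.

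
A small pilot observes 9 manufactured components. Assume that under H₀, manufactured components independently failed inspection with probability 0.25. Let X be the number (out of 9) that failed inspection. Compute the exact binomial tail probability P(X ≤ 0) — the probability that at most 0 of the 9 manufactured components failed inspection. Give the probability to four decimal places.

X is binomial with n = 9 and p = 0.25.
P(X ≤ 0) = C(9,0)·0.25^0·0.75^9.
= 0.075085 = 0.0751.

P = 0.0751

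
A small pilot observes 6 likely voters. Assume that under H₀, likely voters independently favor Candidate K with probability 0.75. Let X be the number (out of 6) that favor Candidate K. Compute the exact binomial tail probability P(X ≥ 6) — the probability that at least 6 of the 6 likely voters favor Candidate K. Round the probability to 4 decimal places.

X ~ Binomial(n=6, p=0.75).
P(X ≥ 6) = C(6,6)·0.75^6·0.25^0.
= 0.177979 = 0.1780.

P = 0.1780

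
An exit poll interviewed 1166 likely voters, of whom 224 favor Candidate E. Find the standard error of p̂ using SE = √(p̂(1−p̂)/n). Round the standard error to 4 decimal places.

The sample proportion is 224/1166 = 0.19211.
p̂(1−p̂) = 0.155204.
Dividing by n and taking the root: √0.000133108 = 0.0115.

SE = 0.0115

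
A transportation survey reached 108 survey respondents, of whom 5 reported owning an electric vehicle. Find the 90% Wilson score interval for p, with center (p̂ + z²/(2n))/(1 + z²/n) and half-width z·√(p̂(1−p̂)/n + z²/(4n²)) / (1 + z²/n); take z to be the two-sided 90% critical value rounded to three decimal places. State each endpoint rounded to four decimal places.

Here p̂ = 5/108 = 0.04630 and z = 1.645 (z² = 2.706025).
Denominator 1 + z²/n = 1 + 2.706025/108 = 1.025056.
Center = (0.04630 + 0.012528)/1.025056 = 0.05739.
Radicand: p̂(1−p̂)/n + z²/(4n²) = 0.000408824 + 0.000058000 = 0.000466824.
Half-width = 1.645·√0.000466824/1.025056 = 0.03467.
CI: 0.05739 ± 0.03467 = (0.0227, 0.0921).

(0.0227, 0.0921)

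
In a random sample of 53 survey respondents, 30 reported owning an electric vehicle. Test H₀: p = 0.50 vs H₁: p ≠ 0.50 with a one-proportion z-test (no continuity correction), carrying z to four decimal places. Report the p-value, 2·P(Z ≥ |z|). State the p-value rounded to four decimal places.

With x = 30 successes in n = 53, p̂ = 0.56604.
Null standard error: √(0.50·0.50/53) = √0.004716981 = 0.068680.
Test statistic (full precision, shown to 4 dp): z = (30/53 − 0.50)/SE₀ ≈ 0.9615.
p-value = 2·P(Z ≥ |z|) with z = 0.9615 → 0.3363.

p-value = 0.3363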